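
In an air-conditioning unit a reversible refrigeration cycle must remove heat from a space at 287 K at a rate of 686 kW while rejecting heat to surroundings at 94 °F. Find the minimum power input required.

T_H = 94 °F → (94 − 32) × 5/9 = 34.44 °C = 307.59 K.
The reversible coefficient of performance is COP_R = T_C/(T_H − T_C) = 287.00/20.59 = 13.9358.
W = Q_C/COP_R = 686/13.9358 = 49.2 kW.

Ẇ_in ≈ 49.2 kW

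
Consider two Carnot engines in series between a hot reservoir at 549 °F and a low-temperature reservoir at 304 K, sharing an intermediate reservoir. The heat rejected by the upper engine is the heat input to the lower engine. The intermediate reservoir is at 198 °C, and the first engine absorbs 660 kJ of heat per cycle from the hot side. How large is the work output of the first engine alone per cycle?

W₁ ≈ 105 kJ

T_H = 549 °F → (549 − 32) × 5/9 = 287.22 °C = 560.37 K.
T_m = 198 °C → 198 + 273.15 = 471.15 K.
First-stage efficiency η₁ = 1 − T_m/T_H = 1 − 471.15/560.37 = 0.1592.
W₁ = η₁·Q_H = 0.1592 × 660 = 105 kJ.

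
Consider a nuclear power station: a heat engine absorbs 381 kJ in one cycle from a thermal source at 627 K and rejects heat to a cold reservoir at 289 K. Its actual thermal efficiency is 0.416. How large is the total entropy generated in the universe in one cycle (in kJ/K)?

W = η·Q_H = 0.416 × 381 = 158.5 kJ, so Q_C = Q_H − W = 222.5 kJ.
Entropy balance on the reservoirs: −Q_H/T_H = -0.6077 kJ/K, +Q_C/T_C = 0.7699 kJ/K.
ΔS_univ = −Q_H/T_H + Q_C/T_C = 0.162 kJ/K (> 0, since η = 0.416 < η_Carnot = 0.539).

ΔS_univ ≈ 0.162 kJ/K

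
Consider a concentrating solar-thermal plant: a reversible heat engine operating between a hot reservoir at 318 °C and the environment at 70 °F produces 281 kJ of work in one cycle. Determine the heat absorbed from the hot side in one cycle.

T_H = 318 °C → 318 + 273.15 = 591.15 K.
T_C = 70 °F → (70 − 32) × 5/9 = 21.11 °C = 294.26 K.
Carnot efficiency: η = 1 − T_C/T_H = 1 − 294.26/591.15 = 0.5022.
Q_H = W/η = 281/0.5022 = 560 kJ.

Q_H ≈ 560 kJ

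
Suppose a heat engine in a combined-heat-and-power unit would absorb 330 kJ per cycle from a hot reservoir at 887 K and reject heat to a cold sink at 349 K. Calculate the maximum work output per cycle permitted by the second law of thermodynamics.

W_max ≈ 200 kJ

The upper bound on efficiency is η_max = 1 − T_C/T_H = 1 − 349.00/887.00 = 0.6065.
W_max = η_max · Q_H = 0.6065 × 330 = 200 kJ.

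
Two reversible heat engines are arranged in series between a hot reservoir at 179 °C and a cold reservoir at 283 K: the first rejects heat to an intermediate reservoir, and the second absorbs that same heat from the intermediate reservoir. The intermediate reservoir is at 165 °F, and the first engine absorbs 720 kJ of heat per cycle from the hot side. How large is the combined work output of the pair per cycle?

T_H = 179 °C → 179 + 273.15 = 452.15 K.
Two reversible stages in series are equivalent to a single Carnot engine between T_H and T_C, so η_total = 1 − T_C/T_H = 1 − 283.00/452.15 = 0.3741.
W_total = η_total · Q_H = 0.3741 × 720 = 269 kJ.

W_total ≈ 269 kJ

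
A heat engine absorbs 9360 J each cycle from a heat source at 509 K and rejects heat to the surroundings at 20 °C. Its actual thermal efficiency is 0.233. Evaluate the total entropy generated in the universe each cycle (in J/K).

T_C = 20 °C → 20 + 273.15 = 293.15 K.
W = η·Q_H = 0.233 × 9360 = 2181 J, so Q_C = Q_H − W = 7179 J.
Entropy balance on the reservoirs: −Q_H/T_H = -18.39 J/K, +Q_C/T_C = 24.49 J/K.
ΔS_univ = −Q_H/T_H + Q_C/T_C = 6.10 J/K (> 0, since η = 0.233 < η_Carnot = 0.424).

ΔS_univ ≈ 6.10 J/K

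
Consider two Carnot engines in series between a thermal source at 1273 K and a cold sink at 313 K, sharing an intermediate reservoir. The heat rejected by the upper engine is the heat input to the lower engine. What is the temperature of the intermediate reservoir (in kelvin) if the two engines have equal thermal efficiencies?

T_m ≈ 631 K

Equal efficiencies require 1 − T_m/T_H = 1 − T_C/T_m, i.e. T_m/T_H = T_C/T_m, so T_m = √(T_H·T_C) = √(1273.00 × 313.00) = 631 K.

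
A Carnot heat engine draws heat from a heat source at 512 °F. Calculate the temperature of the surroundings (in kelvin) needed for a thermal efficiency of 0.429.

T_H = 512 °F → (512 − 32) × 5/9 = 266.67 °C = 539.82 K.
From η = 1 − T_C/T_H, T_C = T_H·(1 − η) = 539.82 × (1 − 0.429) = 308 K.

T_C ≈ 308 K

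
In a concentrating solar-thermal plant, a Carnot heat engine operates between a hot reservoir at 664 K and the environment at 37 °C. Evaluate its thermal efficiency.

η ≈ 0.533

T_C = 37 °C → 37 + 273.15 = 310.15 K.
For a reversible engine, η = 1 − T_C/T_H = 1 − 310.15/664.00 = 0.533.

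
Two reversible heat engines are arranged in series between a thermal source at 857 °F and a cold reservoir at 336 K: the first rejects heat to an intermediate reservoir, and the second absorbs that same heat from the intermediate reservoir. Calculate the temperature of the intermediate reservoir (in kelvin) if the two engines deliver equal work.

T_m ≈ 534 K

T_H = 857 °F → (857 − 32) × 5/9 = 458.33 °C = 731.48 K.
For reversible stages Q_m = Q_H·(T_m/T_H). Setting W₁ = Q_H(1 − T_m/T_H) equal to W₂ = Q_m(1 − T_C/T_m) = Q_H·(T_m − T_C)/T_H gives T_H − T_m = T_m − T_C, so T_m = (T_H + T_C)/2 = (731.48 + 336.00)/2 = 534 K.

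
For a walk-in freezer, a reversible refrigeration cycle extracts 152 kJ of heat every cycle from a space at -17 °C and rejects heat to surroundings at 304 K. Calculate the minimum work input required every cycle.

T_C = -17 °C → -17 + 273.15 = 256.15 K.
COP_R = T_C/(T_H − T_C) = 256.15/47.85 = 5.3532.
W = Q_C/COP_R = 152/5.3532 = 28.4 kJ.

W_in ≈ 28.4 kJ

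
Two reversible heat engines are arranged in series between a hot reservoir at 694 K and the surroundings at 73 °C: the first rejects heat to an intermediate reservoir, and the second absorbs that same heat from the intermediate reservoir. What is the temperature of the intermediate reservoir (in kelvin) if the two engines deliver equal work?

T_m ≈ 520 K

T_C = 73 °C → 73 + 273.15 = 346.15 K.
For reversible stages Q_m = Q_H·(T_m/T_H). Setting W₁ = Q_H(1 − T_m/T_H) equal to W₂ = Q_m(1 − T_C/T_m) = Q_H·(T_m − T_C)/T_H gives T_H − T_m = T_m − T_C, so T_m = (T_H + T_C)/2 = (694.00 + 346.15)/2 = 520 K.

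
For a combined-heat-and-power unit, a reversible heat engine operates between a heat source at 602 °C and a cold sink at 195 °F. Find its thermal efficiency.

η ≈ 0.584

T_H = 602 °C → 602 + 273.15 = 875.15 K.
T_C = 195 °F → (195 − 32) × 5/9 = 90.56 °C = 363.71 K.
Since the cycle is reversible, η = 1 − T_C/T_H = 1 − 363.71/875.15 = 0.584.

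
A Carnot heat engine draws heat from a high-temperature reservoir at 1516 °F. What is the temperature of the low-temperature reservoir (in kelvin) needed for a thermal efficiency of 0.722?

T_H = 1516 °F → (1516 − 32) × 5/9 = 824.44 °C = 1097.59 K.
From η = 1 − T_C/T_H, T_C = T_H·(1 − η) = 1097.59 × (1 − 0.722) = 305.1 K.

T_C ≈ 305.1 K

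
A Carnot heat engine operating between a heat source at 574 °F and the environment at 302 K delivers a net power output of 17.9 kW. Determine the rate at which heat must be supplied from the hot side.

Q̇_H ≈ 37.8 kW

T_H = 574 °F → (574 − 32) × 5/9 = 301.11 °C = 574.26 K.
η_rev = 1 − T_C/T_H = 1 − 302.00/574.26 = 0.4741.
Q_H = W/η = 17.9/0.4741 = 37.8 kW.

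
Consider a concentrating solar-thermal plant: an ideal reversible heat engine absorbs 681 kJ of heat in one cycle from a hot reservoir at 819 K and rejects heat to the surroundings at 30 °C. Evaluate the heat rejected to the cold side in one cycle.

T_C = 30 °C → 30 + 273.15 = 303.15 K.
η_rev = 1 − T_C/T_H = 1 − 303.15/819.00 = 0.6299.
For a reversible cycle Q_C/Q_H = T_C/T_H, so Q_C = 681 × 303.15/819.00 = 252.1 kJ.

Q_C ≈ 252.1 kJ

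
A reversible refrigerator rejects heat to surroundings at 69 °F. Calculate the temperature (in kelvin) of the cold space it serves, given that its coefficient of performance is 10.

T_H = 69 °F → (69 − 32) × 5/9 = 20.56 °C = 293.71 K.
COP_R = T_C/(T_H − T_C) ⇒ T_C = T_H·COP_R/(1 + COP_R) = 293.71 × 10/(1 + 10) = 267 K.

T_C ≈ 267 K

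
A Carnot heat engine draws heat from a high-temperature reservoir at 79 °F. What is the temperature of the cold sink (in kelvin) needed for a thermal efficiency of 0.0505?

T_C ≈ 284.1 K

T_H = 79 °F → (79 − 32) × 5/9 = 26.11 °C = 299.26 K.
From η = 1 − T_C/T_H, T_C = T_H·(1 − η) = 299.26 × (1 − 0.0505) = 284.1 K.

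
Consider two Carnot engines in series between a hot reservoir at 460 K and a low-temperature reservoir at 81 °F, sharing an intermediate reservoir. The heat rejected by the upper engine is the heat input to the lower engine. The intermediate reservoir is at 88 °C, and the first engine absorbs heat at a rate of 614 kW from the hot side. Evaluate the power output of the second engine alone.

T_C = 81 °F → (81 − 32) × 5/9 = 27.22 °C = 300.37 K.
T_m = 88 °C → 88 + 273.15 = 361.15 K.
Heat entering the second stage: Q_m = Q_H·(T_m/T_H) = 614 × 361.15/460.00 = 482.1 kW.
Second-stage efficiency η₂ = 1 − T_C/T_m = 1 − 300.37/361.15 = 0.1683, so W₂ = η₂·Q_m = 81.13 kW.

Ẇ₂ ≈ 81.13 kW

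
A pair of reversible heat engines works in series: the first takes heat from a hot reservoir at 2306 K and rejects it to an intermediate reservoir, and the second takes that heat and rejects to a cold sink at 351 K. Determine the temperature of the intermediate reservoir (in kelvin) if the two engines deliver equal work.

For reversible stages Q_m = Q_H·(T_m/T_H). Setting W₁ = Q_H(1 − T_m/T_H) equal to W₂ = Q_m(1 − T_C/T_m) = Q_H·(T_m − T_C)/T_H gives T_H − T_m = T_m − T_C, so T_m = (T_H + T_C)/2 = (2306.00 + 351.00)/2 = 1330 K.

T_m ≈ 1330 K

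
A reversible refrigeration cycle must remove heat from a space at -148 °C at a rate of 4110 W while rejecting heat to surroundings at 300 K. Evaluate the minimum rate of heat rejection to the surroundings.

T_C = -148 °C → -148 + 273.15 = 125.15 K.
For a reversible cycle Q_H/Q_C = T_H/T_C, so Q_H = Q_C·T_H/T_C = 4110 × 300.00/125.15 = 9852 W.

Q̇_H ≈ 9852 W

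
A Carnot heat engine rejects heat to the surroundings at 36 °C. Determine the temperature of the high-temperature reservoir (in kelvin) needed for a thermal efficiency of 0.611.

T_H ≈ 794.7 K

T_C = 36 °C → 36 + 273.15 = 309.15 K.
From η = 1 − T_C/T_H, solving for T_H gives T_H = T_C/(1 − η) = 309.15/(1 − 0.611) = 794.7 K.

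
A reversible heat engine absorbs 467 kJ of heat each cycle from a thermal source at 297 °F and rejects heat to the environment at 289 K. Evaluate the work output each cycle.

T_H = 297 °F → (297 − 32) × 5/9 = 147.22 °C = 420.37 K.
The Carnot efficiency is η = 1 − T_C/T_H = 1 − 289.00/420.37 = 0.3125.
W = η·Q_H = 0.3125 × 467 = 145.9 kJ.

W ≈ 145.9 kJ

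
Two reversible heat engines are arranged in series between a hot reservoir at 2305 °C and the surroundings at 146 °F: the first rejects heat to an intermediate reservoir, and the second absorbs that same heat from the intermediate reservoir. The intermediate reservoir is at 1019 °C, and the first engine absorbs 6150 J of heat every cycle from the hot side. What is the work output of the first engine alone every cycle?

T_H = 2305 °C → 2305 + 273.15 = 2578.15 K.
T_C = 146 °F → (146 − 32) × 5/9 = 63.33 °C = 336.48 K.
T_m = 1019 °C → 1019 + 273.15 = 1292.15 K.
First-stage efficiency η₁ = 1 − T_m/T_H = 1 − 1292.15/2578.15 = 0.4988.
W₁ = η₁·Q_H = 0.4988 × 6150 = 3068 J.

W₁ ≈ 3068 J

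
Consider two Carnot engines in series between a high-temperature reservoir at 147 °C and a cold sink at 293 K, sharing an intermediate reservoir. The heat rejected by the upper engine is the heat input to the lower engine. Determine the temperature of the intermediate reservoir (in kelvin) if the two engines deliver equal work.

T_H = 147 °C → 147 + 273.15 = 420.15 K.
For reversible stages Q_m = Q_H·(T_m/T_H). Setting W₁ = Q_H(1 − T_m/T_H) equal to W₂ = Q_m(1 − T_C/T_m) = Q_H·(T_m − T_C)/T_H gives T_H − T_m = T_m − T_C, so T_m = (T_H + T_C)/2 = (420.15 + 293.00)/2 = 356.6 K.

T_m ≈ 356.6 K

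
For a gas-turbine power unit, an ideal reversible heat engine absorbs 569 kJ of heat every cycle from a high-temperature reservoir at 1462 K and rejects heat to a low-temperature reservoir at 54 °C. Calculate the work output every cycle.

T_C = 54 °C → 54 + 273.15 = 327.15 K.
The Carnot efficiency is η = 1 − T_C/T_H = 1 − 327.15/1462.00 = 0.7762.
W = η·Q_H = 0.7762 × 569 = 441.7 kJ.

W ≈ 441.7 kJ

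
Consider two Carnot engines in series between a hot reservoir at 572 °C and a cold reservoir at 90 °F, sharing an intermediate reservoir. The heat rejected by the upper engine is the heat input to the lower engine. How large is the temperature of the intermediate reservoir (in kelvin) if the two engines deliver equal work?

T_H = 572 °C → 572 + 273.15 = 845.15 K.
T_C = 90 °F → (90 − 32) × 5/9 = 32.22 °C = 305.37 K.
For reversible stages Q_m = Q_H·(T_m/T_H). Setting W₁ = Q_H(1 − T_m/T_H) equal to W₂ = Q_m(1 − T_C/T_m) = Q_H·(T_m − T_C)/T_H gives T_H − T_m = T_m − T_C, so T_m = (T_H + T_C)/2 = (845.15 + 305.37)/2 = 575 K.

T_m ≈ 575 K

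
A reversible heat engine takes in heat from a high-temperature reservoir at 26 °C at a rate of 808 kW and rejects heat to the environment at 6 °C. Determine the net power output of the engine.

Ẇ ≈ 54.0 kW

T_H = 26 °C → 26 + 273.15 = 299.15 K.
T_C = 6 °C → 6 + 273.15 = 279.15 K.
Since the cycle is reversible, η = 1 − T_C/T_H = 1 − 279.15/299.15 = 0.0669.
W = η·Q_H = 0.0669 × 808 = 54.0 kW.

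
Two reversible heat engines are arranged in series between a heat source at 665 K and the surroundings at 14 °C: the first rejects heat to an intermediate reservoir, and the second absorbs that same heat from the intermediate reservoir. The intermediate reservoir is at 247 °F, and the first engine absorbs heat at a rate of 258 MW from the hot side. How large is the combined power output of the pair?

T_C = 14 °C → 14 + 273.15 = 287.15 K.
Two reversible stages in series are equivalent to a single Carnot engine between T_H and T_C, so η_total = 1 − T_C/T_H = 1 − 287.15/665.00 = 0.5682.
W_total = η_total · Q_H = 0.5682 × 258 = 146.6 MW.

Ẇ_total ≈ 146.6 MW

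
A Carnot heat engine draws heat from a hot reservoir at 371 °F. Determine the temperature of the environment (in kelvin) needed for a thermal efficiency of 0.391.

T_C ≈ 281 K

T_H = 371 °F → (371 − 32) × 5/9 = 188.33 °C = 461.48 K.
From η = 1 − T_C/T_H, T_C = T_H·(1 − η) = 461.48 × (1 − 0.391) = 281 K.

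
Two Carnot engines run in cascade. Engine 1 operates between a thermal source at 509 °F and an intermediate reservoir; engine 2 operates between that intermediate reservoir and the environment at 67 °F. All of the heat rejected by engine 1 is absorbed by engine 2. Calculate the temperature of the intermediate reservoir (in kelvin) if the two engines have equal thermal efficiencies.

T_H = 509 °F → (509 − 32) × 5/9 = 265.00 °C = 538.15 K.
T_C = 67 °F → (67 − 32) × 5/9 = 19.44 °C = 292.59 K.
Equal efficiencies require 1 − T_m/T_H = 1 − T_C/T_m, i.e. T_m/T_H = T_C/T_m, so T_m = √(T_H·T_C) = √(538.15 × 292.59) = 397 K.

T_m ≈ 397 K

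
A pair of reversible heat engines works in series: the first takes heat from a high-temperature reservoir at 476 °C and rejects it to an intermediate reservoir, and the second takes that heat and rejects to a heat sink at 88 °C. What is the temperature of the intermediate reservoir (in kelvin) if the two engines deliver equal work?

T_H = 476 °C → 476 + 273.15 = 749.15 K.
T_C = 88 °C → 88 + 273.15 = 361.15 K.
For reversible stages Q_m = Q_H·(T_m/T_H). Setting W₁ = Q_H(1 − T_m/T_H) equal to W₂ = Q_m(1 − T_C/T_m) = Q_H·(T_m − T_C)/T_H gives T_H − T_m = T_m − T_C, so T_m = (T_H + T_C)/2 = (749.15 + 361.15)/2 = 555.1 K.

T_m ≈ 555.1 K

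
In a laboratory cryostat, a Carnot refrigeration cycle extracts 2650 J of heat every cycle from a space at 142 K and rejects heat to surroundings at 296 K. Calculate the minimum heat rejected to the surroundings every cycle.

Q_H ≈ 5524 J

For a reversible cycle Q_H/Q_C = T_H/T_C, so Q_H = Q_C·T_H/T_C = 2650 × 296.00/142.00 = 5524 J.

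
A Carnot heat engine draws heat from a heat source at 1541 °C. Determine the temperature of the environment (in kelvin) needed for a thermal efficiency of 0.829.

T_H = 1541 °C → 1541 + 273.15 = 1814.15 K.
From η = 1 − T_C/T_H, T_C = T_H·(1 − η) = 1814.15 × (1 − 0.829) = 310.2 K.

T_C ≈ 310.2 K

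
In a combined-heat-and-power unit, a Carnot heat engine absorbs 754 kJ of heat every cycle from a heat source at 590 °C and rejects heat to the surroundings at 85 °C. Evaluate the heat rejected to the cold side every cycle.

T_H = 590 °C → 590 + 273.15 = 863.15 K.
T_C = 85 °C → 85 + 273.15 = 358.15 K.
For a reversible engine, η = 1 − T_C/T_H = 1 − 358.15/863.15 = 0.5851.
For a reversible cycle Q_C/Q_H = T_C/T_H, so Q_C = 754 × 358.15/863.15 = 313 kJ.

Q_C ≈ 313 kJ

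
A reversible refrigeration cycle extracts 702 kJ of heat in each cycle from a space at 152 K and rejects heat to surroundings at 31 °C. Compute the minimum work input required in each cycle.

W_in ≈ 702.7 kJ

T_H = 31 °C → 31 + 273.15 = 304.15 K.
The reversible coefficient of performance is COP_R = T_C/(T_H − T_C) = 152.00/152.15 = 0.9990.
W = Q_C/COP_R = 702/0.9990 = 702.7 kJ.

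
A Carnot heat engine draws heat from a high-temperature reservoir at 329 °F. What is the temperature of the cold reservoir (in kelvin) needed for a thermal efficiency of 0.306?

T_H = 329 °F → (329 − 32) × 5/9 = 165.00 °C = 438.15 K.
From η = 1 − T_C/T_H, T_C = T_H·(1 − η) = 438.15 × (1 − 0.306) = 304 K.

T_C ≈ 304 K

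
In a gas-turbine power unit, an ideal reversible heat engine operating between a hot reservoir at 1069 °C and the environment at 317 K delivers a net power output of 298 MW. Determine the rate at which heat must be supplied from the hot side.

T_H = 1069 °C → 1069 + 273.15 = 1342.15 K.
The Carnot efficiency is η = 1 − T_C/T_H = 1 − 317.00/1342.15 = 0.7638.
Q_H = W/η = 298/0.7638 = 390 MW.

Q̇_H ≈ 390 MW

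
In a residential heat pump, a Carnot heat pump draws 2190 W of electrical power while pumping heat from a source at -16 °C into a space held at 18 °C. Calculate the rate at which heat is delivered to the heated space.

Q̇_H ≈ 18800 W

T_H = 18 °C → 18 + 273.15 = 291.15 K.
T_C = -16 °C → -16 + 273.15 = 257.15 K.
COP_HP = T_H/(T_H − T_C) = 291.15/34.00 = 8.5632.
Q_H = COP_HP · W = 8.5632 × 2190 = 18800 W.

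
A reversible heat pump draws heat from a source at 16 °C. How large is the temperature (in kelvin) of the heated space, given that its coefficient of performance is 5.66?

T_C = 16 °C → 16 + 273.15 = 289.15 K.
COP_HP = T_H/(T_H − T_C) ⇒ T_H = T_C·COP_HP/(COP_HP − 1) = 289.15 × 5.66/(5.66 − 1) = 351.2 K.

T_H ≈ 351.2 K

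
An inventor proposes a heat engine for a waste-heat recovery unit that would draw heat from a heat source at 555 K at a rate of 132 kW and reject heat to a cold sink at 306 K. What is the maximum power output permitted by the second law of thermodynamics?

Ẇ_max ≈ 59.2 kW

No engine can exceed the Carnot limit: η_max = 1 − T_C/T_H = 1 − 306.00/555.00 = 0.4486.
W_max = η_max · Q_H = 0.4486 × 132 = 59.2 kW.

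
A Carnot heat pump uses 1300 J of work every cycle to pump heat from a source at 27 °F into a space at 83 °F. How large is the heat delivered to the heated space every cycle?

T_H = 83 °F → (83 − 32) × 5/9 = 28.33 °C = 301.48 K.
T_C = 27 °F → (27 − 32) × 5/9 = -2.78 °C = 270.37 K.
The Carnot heat-pump COP is COP_HP = T_H/(T_H − T_C) = 301.48/31.11 = 9.6905.
Q_H = COP_HP · W = 9.6905 × 1300 = 12600 J.

Q_H ≈ 12600 J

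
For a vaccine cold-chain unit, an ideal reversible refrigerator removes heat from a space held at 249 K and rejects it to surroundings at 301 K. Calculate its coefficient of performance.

COP_R ≈ 4.79

COP_R = T_C/(T_H − T_C) = 249.00/(301.00 − 249.00) = 4.79.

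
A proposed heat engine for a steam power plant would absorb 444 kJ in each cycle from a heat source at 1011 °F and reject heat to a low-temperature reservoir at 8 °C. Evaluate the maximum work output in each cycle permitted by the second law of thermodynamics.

T_H = 1011 °F → (1011 − 32) × 5/9 = 543.89 °C = 817.04 K.
T_C = 8 °C → 8 + 273.15 = 281.15 K.
No engine can exceed the Carnot limit: η_max = 1 − T_C/T_H = 1 − 281.15/817.04 = 0.6559.
W_max = η_max · Q_H = 0.6559 × 444 = 291 kJ.

W_max ≈ 291 kJ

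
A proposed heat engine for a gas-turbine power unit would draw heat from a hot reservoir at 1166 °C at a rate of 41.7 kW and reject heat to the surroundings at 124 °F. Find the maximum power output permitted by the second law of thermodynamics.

Ẇ_max ≈ 32.30 kW

T_H = 1166 °C → 1166 + 273.15 = 1439.15 K.
T_C = 124 °F → (124 − 32) × 5/9 = 51.11 °C = 324.26 K.
The upper bound on efficiency is η_max = 1 − T_C/T_H = 1 − 324.26/1439.15 = 0.7747.
W_max = η_max · Q_H = 0.7747 × 41.7 = 32.30 kW.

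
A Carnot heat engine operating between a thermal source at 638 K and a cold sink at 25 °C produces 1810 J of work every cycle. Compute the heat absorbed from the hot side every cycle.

Q_H ≈ 3398 J

T_C = 25 °C → 25 + 273.15 = 298.15 K.
For a reversible engine, η = 1 − T_C/T_H = 1 − 298.15/638.00 = 0.5327.
Q_H = W/η = 1810/0.5327 = 3398 J.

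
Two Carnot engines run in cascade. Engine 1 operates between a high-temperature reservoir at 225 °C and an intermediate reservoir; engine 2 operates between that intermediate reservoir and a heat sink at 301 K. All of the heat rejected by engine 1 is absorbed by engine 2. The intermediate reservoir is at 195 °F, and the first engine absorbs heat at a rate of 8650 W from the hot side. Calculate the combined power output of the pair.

Ẇ_total ≈ 3420 W

T_H = 225 °C → 225 + 273.15 = 498.15 K.
Two reversible stages in series are equivalent to a single Carnot engine between T_H and T_C, so η_total = 1 − T_C/T_H = 1 − 301.00/498.15 = 0.3958.
W_total = η_total · Q_H = 0.3958 × 8650 = 3420 W.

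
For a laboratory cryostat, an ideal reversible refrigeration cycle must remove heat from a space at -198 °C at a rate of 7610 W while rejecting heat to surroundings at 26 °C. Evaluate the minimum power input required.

Ẇ_in ≈ 22700 W

T_H = 26 °C → 26 + 273.15 = 299.15 K.
T_C = -198 °C → -198 + 273.15 = 75.15 K.
The reversible coefficient of performance is COP_R = T_C/(T_H − T_C) = 75.15/224.00 = 0.3355.
W = Q_C/COP_R = 7610/0.3355 = 22700 W.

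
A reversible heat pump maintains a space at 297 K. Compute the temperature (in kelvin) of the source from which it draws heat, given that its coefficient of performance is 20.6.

COP_HP = T_H/(T_H − T_C) ⇒ T_C = T_H·(COP_HP − 1)/COP_HP = 297.00 × (20.6 − 1)/20.6 = 282.6 K.

T_C ≈ 282.6 K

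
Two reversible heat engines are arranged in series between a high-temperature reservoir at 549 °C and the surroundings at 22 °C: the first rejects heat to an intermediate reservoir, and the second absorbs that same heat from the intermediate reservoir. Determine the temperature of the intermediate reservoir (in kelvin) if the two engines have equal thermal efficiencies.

T_H = 549 °C → 549 + 273.15 = 822.15 K.
T_C = 22 °C → 22 + 273.15 = 295.15 K.
Equal efficiencies require 1 − T_m/T_H = 1 − T_C/T_m, i.e. T_m/T_H = T_C/T_m, so T_m = √(T_H·T_C) = √(822.15 × 295.15) = 492.6 K.

T_m ≈ 492.6 K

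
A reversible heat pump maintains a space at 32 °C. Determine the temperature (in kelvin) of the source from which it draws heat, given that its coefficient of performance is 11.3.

T_C ≈ 278.1 K

T_H = 32 °C → 32 + 273.15 = 305.15 K.
COP_HP = T_H/(T_H − T_C) ⇒ T_C = T_H·(COP_HP − 1)/COP_HP = 305.15 × (11.3 − 1)/11.3 = 278.1 K.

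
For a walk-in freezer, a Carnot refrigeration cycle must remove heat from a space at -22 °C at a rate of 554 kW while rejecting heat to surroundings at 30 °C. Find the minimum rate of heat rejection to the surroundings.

Q̇_H ≈ 668.7 kW

T_H = 30 °C → 30 + 273.15 = 303.15 K.
T_C = -22 °C → -22 + 273.15 = 251.15 K.
For a reversible cycle Q_H/Q_C = T_H/T_C, so Q_H = Q_C·T_H/T_C = 554 × 303.15/251.15 = 668.7 kW.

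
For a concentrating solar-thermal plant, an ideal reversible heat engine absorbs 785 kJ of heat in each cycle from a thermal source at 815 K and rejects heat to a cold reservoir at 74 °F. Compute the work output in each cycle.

T_C = 74 °F → (74 − 32) × 5/9 = 23.33 °C = 296.48 K.
For a reversible engine, η = 1 − T_C/T_H = 1 − 296.48/815.00 = 0.6362.
W = η·Q_H = 0.6362 × 785 = 499.4 kJ.

W ≈ 499.4 kJ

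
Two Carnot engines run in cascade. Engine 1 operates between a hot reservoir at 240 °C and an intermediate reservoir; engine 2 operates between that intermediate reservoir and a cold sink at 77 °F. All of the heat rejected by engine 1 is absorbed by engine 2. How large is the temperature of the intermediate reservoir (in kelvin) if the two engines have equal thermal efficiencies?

T_m ≈ 391.1 K

T_H = 240 °C → 240 + 273.15 = 513.15 K.
T_C = 77 °F → (77 − 32) × 5/9 = 25.00 °C = 298.15 K.
Equal efficiencies require 1 − T_m/T_H = 1 − T_C/T_m, i.e. T_m/T_H = T_C/T_m, so T_m = √(T_H·T_C) = √(513.15 × 298.15) = 391.1 K.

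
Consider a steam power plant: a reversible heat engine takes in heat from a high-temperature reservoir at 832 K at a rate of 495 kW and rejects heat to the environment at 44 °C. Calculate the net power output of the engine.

T_C = 44 °C → 44 + 273.15 = 317.15 K.
Carnot efficiency: η = 1 − T_C/T_H = 1 − 317.15/832.00 = 0.6188.
W = η·Q_H = 0.6188 × 495 = 306.3 kW.

Ẇ ≈ 306.3 kW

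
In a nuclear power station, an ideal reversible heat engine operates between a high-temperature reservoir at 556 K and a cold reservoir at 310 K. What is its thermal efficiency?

η ≈ 0.442

Carnot efficiency: η = 1 − T_C/T_H = 1 − 310.00/556.00 = 0.442.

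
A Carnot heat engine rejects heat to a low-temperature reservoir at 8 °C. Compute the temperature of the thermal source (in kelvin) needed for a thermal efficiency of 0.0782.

T_H ≈ 305 K

T_C = 8 °C → 8 + 273.15 = 281.15 K.
From η = 1 − T_C/T_H, solving for T_H gives T_H = T_C/(1 − η) = 281.15/(1 − 0.0782) = 305 K.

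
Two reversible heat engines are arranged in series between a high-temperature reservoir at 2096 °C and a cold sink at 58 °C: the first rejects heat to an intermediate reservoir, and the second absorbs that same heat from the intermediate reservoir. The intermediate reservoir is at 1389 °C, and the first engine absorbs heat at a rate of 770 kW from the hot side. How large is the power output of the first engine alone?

T_H = 2096 °C → 2096 + 273.15 = 2369.15 K.
T_C = 58 °C → 58 + 273.15 = 331.15 K.
T_m = 1389 °C → 1389 + 273.15 = 1662.15 K.
First-stage efficiency η₁ = 1 − T_m/T_H = 1 − 1662.15/2369.15 = 0.2984.
W₁ = η₁·Q_H = 0.2984 × 770 = 230 kW.

Ẇ₁ ≈ 230 kW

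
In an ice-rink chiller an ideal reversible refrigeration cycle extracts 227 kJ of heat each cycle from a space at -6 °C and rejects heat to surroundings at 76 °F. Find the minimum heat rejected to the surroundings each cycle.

Q_H ≈ 252.9 kJ

T_H = 76 °F → (76 − 32) × 5/9 = 24.44 °C = 297.59 K.
T_C = -6 °C → -6 + 273.15 = 267.15 K.
For a reversible cycle Q_H/Q_C = T_H/T_C, so Q_H = Q_C·T_H/T_C = 227 × 297.59/267.15 = 252.9 kJ.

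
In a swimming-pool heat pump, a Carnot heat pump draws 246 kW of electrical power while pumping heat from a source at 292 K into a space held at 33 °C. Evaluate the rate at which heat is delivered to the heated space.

T_H = 33 °C → 33 + 273.15 = 306.15 K.
Reversible heating COP: COP_HP = T_H/(T_H − T_C) = 306.15/14.15 = 21.6360.
Q_H = COP_HP · W = 21.6360 × 246 = 5320 kW.

Q̇_H ≈ 5320 kW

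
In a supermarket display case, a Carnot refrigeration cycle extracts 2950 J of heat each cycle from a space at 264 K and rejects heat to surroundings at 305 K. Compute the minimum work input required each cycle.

COP_R = T_C/(T_H − T_C) = 264.00/41.00 = 6.4390.
W = Q_C/COP_R = 2950/6.4390 = 458.1 J.

W_in ≈ 458.1 J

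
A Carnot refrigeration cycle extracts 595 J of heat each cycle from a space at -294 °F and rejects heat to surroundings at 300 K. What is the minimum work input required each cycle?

W_in ≈ 1340 J

T_C = -294 °F → (-294 − 32) × 5/9 = -181.11 °C = 92.04 K.
Carnot COP: COP_R = T_C/(T_H − T_C) = 92.04/207.96 = 0.4426.
W = Q_C/COP_R = 595/0.4426 = 1340 J.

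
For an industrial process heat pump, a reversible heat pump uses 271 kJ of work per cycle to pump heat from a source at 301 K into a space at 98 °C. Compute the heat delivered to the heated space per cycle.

T_H = 98 °C → 98 + 273.15 = 371.15 K.
The Carnot heat-pump COP is COP_HP = T_H/(T_H − T_C) = 371.15/70.15 = 5.2908.
Q_H = COP_HP · W = 5.2908 × 271 = 1430 kJ.

Q_H ≈ 1430 kJ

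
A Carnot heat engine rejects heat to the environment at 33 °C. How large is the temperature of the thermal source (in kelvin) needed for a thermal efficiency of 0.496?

T_C = 33 °C → 33 + 273.15 = 306.15 K.
From η = 1 − T_C/T_H, solving for T_H gives T_H = T_C/(1 − η) = 306.15/(1 − 0.496) = 607 K.

T_H ≈ 607 K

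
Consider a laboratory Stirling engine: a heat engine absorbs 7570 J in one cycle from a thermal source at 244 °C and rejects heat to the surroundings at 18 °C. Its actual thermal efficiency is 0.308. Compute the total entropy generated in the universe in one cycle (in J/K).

ΔS_univ ≈ 3.35 J/K

T_H = 244 °C → 244 + 273.15 = 517.15 K.
T_C = 18 °C → 18 + 273.15 = 291.15 K.
W = η·Q_H = 0.308 × 7570 = 2332 J, so Q_C = Q_H − W = 5238 J.
Entropy balance on the reservoirs: −Q_H/T_H = -14.64 J/K, +Q_C/T_C = 17.99 J/K.
ΔS_univ = −Q_H/T_H + Q_C/T_C = 3.35 J/K (> 0, since η = 0.308 < η_Carnot = 0.437).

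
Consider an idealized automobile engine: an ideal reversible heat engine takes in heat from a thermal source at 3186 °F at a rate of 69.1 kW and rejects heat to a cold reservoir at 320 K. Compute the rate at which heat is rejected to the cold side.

Q̇_C ≈ 10.92 kW

T_H = 3186 °F → (3186 − 32) × 5/9 = 1752.22 °C = 2025.37 K.
For a reversible engine, η = 1 − T_C/T_H = 1 − 320.00/2025.37 = 0.8420.
For a reversible cycle Q_C/Q_H = T_C/T_H, so Q_C = 69.1 × 320.00/2025.37 = 10.92 kW.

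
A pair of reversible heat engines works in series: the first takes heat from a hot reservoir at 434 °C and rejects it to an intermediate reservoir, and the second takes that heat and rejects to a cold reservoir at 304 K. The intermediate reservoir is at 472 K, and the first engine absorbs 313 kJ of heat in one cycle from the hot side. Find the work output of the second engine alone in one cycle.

T_H = 434 °C → 434 + 273.15 = 707.15 K.
Heat entering the second stage: Q_m = Q_H·(T_m/T_H) = 313 × 472.00/707.15 = 209 kJ.
Second-stage efficiency η₂ = 1 − T_C/T_m = 1 − 304.00/472.00 = 0.3559, so W₂ = η₂·Q_m = 74.4 kJ.

W₂ ≈ 74.4 kJ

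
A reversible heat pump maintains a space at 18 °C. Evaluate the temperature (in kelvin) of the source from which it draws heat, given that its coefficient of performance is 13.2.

T_C ≈ 269 K

T_H = 18 °C → 18 + 273.15 = 291.15 K.
COP_HP = T_H/(T_H − T_C) ⇒ T_C = T_H·(COP_HP − 1)/COP_HP = 291.15 × (13.2 − 1)/13.2 = 269 K.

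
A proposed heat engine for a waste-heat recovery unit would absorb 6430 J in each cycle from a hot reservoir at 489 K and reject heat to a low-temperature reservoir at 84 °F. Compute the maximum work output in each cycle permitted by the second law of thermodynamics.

T_C = 84 °F → (84 − 32) × 5/9 = 28.89 °C = 302.04 K.
The second-law ceiling is the Carnot efficiency, η_max = 1 − T_C/T_H = 1 − 302.04/489.00 = 0.3823.
W_max = η_max · Q_H = 0.3823 × 6430 = 2460 J.

W_max ≈ 2460 J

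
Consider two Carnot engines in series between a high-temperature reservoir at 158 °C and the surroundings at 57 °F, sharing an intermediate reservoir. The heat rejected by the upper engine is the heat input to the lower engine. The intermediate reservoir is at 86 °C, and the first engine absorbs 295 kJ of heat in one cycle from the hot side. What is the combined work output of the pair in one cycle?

T_H = 158 °C → 158 + 273.15 = 431.15 K.
T_C = 57 °F → (57 − 32) × 5/9 = 13.89 °C = 287.04 K.
Two reversible stages in series are equivalent to a single Carnot engine between T_H and T_C, so η_total = 1 − T_C/T_H = 1 − 287.04/431.15 = 0.3342.
W_total = η_total · Q_H = 0.3342 × 295 = 98.60 kJ.

W_total ≈ 98.60 kJ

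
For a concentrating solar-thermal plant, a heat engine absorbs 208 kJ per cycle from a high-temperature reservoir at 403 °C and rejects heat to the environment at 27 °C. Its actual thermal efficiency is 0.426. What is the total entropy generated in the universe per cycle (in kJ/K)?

T_H = 403 °C → 403 + 273.15 = 676.15 K.
T_C = 27 °C → 27 + 273.15 = 300.15 K.
W = η·Q_H = 0.426 × 208 = 88.61 kJ, so Q_C = Q_H − W = 119.4 kJ.
Reservoir entropy changes: ΔS_H = −Q_H/T_H = −208/676.15 = -0.3076 kJ/K and ΔS_C = +Q_C/T_C = 119.4/300.15 = 0.3978 kJ/K.
ΔS_univ = −Q_H/T_H + Q_C/T_C = 0.0902 kJ/K (> 0, since η = 0.426 < η_Carnot = 0.556).

ΔS_univ ≈ 0.0902 kJ/K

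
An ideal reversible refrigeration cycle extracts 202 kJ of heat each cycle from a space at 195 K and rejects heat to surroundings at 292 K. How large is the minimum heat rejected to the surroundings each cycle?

For a reversible cycle Q_H/Q_C = T_H/T_C, so Q_H = Q_C·T_H/T_C = 202 × 292.00/195.00 = 302.5 kJ.

Q_H ≈ 302.5 kJ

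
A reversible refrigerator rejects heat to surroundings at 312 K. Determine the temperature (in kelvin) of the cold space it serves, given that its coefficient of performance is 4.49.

T_C ≈ 255.2 K

COP_R = T_C/(T_H − T_C) ⇒ T_C = T_H·COP_R/(1 + COP_R) = 312.00 × 4.49/(1 + 4.49) = 255.2 K.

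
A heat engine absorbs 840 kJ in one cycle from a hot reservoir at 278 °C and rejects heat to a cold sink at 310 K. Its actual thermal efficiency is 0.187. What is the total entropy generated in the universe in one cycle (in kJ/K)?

ΔS_univ ≈ 0.679 kJ/K

T_H = 278 °C → 278 + 273.15 = 551.15 K.
W = η·Q_H = 0.187 × 840 = 157.1 kJ, so Q_C = Q_H − W = 682.9 kJ.
Entropy balance on the reservoirs: −Q_H/T_H = -1.524 kJ/K, +Q_C/T_C = 2.203 kJ/K.
ΔS_univ = −Q_H/T_H + Q_C/T_C = 0.679 kJ/K (> 0, since η = 0.187 < η_Carnot = 0.438).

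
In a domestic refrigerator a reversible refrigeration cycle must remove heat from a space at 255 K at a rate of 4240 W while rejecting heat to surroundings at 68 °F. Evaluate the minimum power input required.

T_H = 68 °F → (68 − 32) × 5/9 = 20.00 °C = 293.15 K.
The reversible coefficient of performance is COP_R = T_C/(T_H − T_C) = 255.00/38.15 = 6.6841.
W = Q_C/COP_R = 4240/6.6841 = 634 W.

Ẇ_in ≈ 634 W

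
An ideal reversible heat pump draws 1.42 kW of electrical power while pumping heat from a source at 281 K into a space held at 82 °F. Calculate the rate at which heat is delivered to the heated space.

Q̇_H ≈ 21.4 kW

T_H = 82 °F → (82 − 32) × 5/9 = 27.78 °C = 300.93 K.
The Carnot heat-pump COP is COP_HP = T_H/(T_H − T_C) = 300.93/19.93 = 15.1009.
Q_H = COP_HP · W = 15.1009 × 1.42 = 21.4 kW.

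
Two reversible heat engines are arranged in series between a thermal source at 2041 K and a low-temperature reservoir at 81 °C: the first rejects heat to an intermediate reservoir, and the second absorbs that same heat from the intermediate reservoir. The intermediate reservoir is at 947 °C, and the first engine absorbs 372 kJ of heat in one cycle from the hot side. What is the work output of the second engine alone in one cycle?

W₂ ≈ 158 kJ

T_C = 81 °C → 81 + 273.15 = 354.15 K.
T_m = 947 °C → 947 + 273.15 = 1220.15 K.
Heat entering the second stage: Q_m = Q_H·(T_m/T_H) = 372 × 1220.15/2041.00 = 222 kJ.
Second-stage efficiency η₂ = 1 − T_C/T_m = 1 − 354.15/1220.15 = 0.7097, so W₂ = η₂·Q_m = 158 kJ.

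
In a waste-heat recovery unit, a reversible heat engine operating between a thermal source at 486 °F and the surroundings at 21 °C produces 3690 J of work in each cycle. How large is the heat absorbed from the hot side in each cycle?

T_H = 486 °F → (486 − 32) × 5/9 = 252.22 °C = 525.37 K.
T_C = 21 °C → 21 + 273.15 = 294.15 K.
η_rev = 1 − T_C/T_H = 1 − 294.15/525.37 = 0.4401.
Q_H = W/η = 3690/0.4401 = 8384 J.

Q_H ≈ 8384 J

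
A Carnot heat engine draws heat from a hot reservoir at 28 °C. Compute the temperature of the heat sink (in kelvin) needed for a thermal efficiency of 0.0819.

T_H = 28 °C → 28 + 273.15 = 301.15 K.
From η = 1 − T_C/T_H, T_C = T_H·(1 − η) = 301.15 × (1 − 0.0819) = 276 K.

T_C ≈ 276 K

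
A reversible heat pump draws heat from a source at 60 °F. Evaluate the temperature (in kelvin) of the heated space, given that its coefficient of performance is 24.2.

T_C = 60 °F → (60 − 32) × 5/9 = 15.56 °C = 288.71 K.
COP_HP = T_H/(T_H − T_C) ⇒ T_H = T_C·COP_HP/(COP_HP − 1) = 288.71 × 24.2/(24.2 − 1) = 301 K.

T_H ≈ 301 K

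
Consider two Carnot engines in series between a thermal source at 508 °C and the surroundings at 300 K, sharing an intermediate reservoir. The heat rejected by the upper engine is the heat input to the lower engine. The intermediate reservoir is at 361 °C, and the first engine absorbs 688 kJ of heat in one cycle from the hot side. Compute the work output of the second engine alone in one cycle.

W₂ ≈ 294 kJ

T_H = 508 °C → 508 + 273.15 = 781.15 K.
T_m = 361 °C → 361 + 273.15 = 634.15 K.
Heat entering the second stage: Q_m = Q_H·(T_m/T_H) = 688 × 634.15/781.15 = 559 kJ.
Second-stage efficiency η₂ = 1 − T_C/T_m = 1 − 300.00/634.15 = 0.5269, so W₂ = η₂·Q_m = 294 kJ.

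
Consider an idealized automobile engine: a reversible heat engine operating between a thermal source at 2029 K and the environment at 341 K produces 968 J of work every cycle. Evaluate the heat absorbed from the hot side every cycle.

The Carnot efficiency is η = 1 − T_C/T_H = 1 − 341.00/2029.00 = 0.8319.
Q_H = W/η = 968/0.8319 = 1160 J.

Q_H ≈ 1160 J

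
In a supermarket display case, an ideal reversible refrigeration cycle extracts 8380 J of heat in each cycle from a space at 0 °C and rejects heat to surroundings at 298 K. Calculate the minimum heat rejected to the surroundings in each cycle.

T_C = 0 °C → 0 + 273.15 = 273.15 K.
For a reversible cycle Q_H/Q_C = T_H/T_C, so Q_H = Q_C·T_H/T_C = 8380 × 298.00/273.15 = 9142 J.

Q_H ≈ 9142 J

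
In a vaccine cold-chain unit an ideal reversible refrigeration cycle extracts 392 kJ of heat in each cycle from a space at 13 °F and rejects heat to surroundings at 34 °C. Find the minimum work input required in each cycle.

T_H = 34 °C → 34 + 273.15 = 307.15 K.
T_C = 13 °F → (13 − 32) × 5/9 = -10.56 °C = 262.59 K.
The reversible coefficient of performance is COP_R = T_C/(T_H − T_C) = 262.59/44.56 = 5.8936.
W = Q_C/COP_R = 392/5.8936 = 66.5 kJ.

W_in ≈ 66.5 kJ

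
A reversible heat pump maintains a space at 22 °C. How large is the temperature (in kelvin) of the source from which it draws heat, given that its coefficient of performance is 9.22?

T_C ≈ 263.1 K

T_H = 22 °C → 22 + 273.15 = 295.15 K.
COP_HP = T_H/(T_H − T_C) ⇒ T_C = T_H·(COP_HP − 1)/COP_HP = 295.15 × (9.22 − 1)/9.22 = 263.1 K.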